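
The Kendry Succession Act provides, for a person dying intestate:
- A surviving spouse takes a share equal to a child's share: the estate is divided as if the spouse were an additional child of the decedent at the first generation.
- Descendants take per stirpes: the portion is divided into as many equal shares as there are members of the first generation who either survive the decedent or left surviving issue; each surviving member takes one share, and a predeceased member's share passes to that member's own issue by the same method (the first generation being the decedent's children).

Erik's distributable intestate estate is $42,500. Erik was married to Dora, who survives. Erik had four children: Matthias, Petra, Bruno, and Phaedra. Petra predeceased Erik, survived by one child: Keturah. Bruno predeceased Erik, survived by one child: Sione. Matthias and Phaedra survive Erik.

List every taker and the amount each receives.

Dora: $8,500; Matthias: $8,500; Keturah: $8,500; Sione: $8,500; Phaedra: $8,500

The spouse counts as an additional share at the children's level, so there are 5 primary shares of $8,500. Dora takes one such share ($8,500).
The children's combined portion ($34,000) is divided into 4 shares of $8,500: Matthias and Phaedra each take $8,500; Petra's $8,500 share passes to Petra's issue; Bruno's $8,500 share passes to Bruno's issue.
Petra's share ($8,500) passes entirely to Keturah.
Bruno's share ($8,500) passes entirely to Sione.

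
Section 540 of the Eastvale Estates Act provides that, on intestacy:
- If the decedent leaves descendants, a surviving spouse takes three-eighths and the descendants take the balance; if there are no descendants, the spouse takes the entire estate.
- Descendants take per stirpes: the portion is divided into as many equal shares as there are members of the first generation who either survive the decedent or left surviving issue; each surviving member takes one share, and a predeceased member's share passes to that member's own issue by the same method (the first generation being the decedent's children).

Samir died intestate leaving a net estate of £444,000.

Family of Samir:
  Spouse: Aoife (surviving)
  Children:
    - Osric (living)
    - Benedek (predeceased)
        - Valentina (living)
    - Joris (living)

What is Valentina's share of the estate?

Aoife takes three-eighths of £444,000 = £166,500. The remaining £277,500 passes to the descendants.
The descendants' portion (£277,500) is divided into 3 shares of £92,500: Osric and Joris each take £92,500; Benedek's £92,500 share passes to Benedek's issue.
Benedek's share (£92,500) passes entirely to Valentina.

Valentina receives £92,500.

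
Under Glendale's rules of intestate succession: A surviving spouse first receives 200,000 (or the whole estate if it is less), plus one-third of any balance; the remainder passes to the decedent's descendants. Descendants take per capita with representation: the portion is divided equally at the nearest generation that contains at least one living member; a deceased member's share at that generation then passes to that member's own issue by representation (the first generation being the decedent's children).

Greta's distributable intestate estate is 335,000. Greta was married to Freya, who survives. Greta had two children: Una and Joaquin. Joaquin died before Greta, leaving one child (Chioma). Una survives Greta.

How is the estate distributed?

Freya: 245,000; Una: 45,000; Chioma: 45,000

Freya first takes 200,000, leaving a balance of 135,000. Freya then takes one-third of the balance (45,000), for a total of 245,000. The remaining 90,000 passes to the descendants.
The descendants' portion (90,000) is divided into 2 shares of 45,000: Una takes 45,000; Joaquin's 45,000 share passes to Joaquin's issue.
Joaquin's share (45,000) passes entirely to Chioma.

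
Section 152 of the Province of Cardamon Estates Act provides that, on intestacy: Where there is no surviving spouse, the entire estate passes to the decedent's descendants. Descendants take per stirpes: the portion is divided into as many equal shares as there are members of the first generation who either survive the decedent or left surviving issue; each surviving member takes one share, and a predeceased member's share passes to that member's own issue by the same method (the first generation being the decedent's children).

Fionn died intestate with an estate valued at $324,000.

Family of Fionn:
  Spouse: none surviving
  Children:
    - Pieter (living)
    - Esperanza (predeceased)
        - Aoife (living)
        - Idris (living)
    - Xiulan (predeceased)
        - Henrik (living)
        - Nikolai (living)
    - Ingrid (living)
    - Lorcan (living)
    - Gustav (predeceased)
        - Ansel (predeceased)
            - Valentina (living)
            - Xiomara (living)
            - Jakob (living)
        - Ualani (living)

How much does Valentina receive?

The entire $324,000 passes to the descendants.
That amount ($324,000) is divided into 6 shares of $54,000: Pieter, Ingrid, and Lorcan each take $54,000; Esperanza's $54,000 share passes to Esperanza's issue; Xiulan's $54,000 share passes to Xiulan's issue; Gustav's $54,000 share passes to Gustav's issue.
Esperanza's share ($54,000) is divided into 2 shares of $27,000: Aoife and Idris each take $27,000.
Xiulan's share ($54,000) is divided into 2 shares of $27,000: Henrik and Nikolai each take $27,000.
Gustav's share ($54,000) is divided into 2 shares of $27,000: Ualani takes $27,000; Ansel's $27,000 share passes to Ansel's issue.
Ansel's share ($27,000) is divided into 3 shares of $9,000: Valentina, Xiomara, and Jakob each take $9,000.

Valentina receives $9,000.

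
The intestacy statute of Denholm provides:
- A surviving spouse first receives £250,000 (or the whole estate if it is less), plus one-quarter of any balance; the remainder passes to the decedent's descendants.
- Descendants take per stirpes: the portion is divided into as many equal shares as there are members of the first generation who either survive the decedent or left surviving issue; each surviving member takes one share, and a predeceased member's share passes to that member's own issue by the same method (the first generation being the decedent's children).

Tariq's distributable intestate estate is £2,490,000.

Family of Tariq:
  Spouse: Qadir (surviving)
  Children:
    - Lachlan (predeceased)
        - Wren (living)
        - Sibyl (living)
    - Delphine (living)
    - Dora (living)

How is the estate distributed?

Qadir: £810,000; Wren: £280,000; Sibyl: £280,000; Delphine: £560,000; Dora: £560,000

Qadir first takes £250,000, leaving a balance of £2,240,000. Qadir then takes one-quarter of the balance (£560,000), for a total of £810,000. The remaining £1,680,000 passes to the descendants.
The descendants' portion (£1,680,000) is divided into 3 shares of £560,000: Delphine and Dora each take £560,000; Lachlan's £560,000 share passes to Lachlan's issue.
Lachlan's share (£560,000) is divided into 2 shares of £280,000: Wren and Sibyl each take £280,000.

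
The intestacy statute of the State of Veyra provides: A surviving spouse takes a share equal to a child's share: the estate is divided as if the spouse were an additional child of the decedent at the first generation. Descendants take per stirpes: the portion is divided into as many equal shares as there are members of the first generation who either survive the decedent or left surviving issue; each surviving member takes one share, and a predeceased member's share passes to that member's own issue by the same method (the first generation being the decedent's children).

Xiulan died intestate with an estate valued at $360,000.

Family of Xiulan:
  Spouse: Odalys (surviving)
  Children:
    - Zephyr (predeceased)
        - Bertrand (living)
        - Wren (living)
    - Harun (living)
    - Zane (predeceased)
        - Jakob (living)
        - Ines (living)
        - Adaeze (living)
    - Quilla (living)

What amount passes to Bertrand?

The spouse counts as an additional share at the children's level, so there are 5 primary shares of $72,000. Odalys takes one such share ($72,000).
The children's combined portion ($288,000) is divided into 4 shares of $72,000: Harun and Quilla each take $72,000; Zephyr's $72,000 share passes to Zephyr's issue; Zane's $72,000 share passes to Zane's issue.
Zephyr's share ($72,000) is divided into 2 shares of $36,000: Bertrand and Wren each take $36,000.
Zane's share ($72,000) is divided into 3 shares of $24,000: Jakob, Ines, and Adaeze each take $24,000.

Bertrand receives $36,000.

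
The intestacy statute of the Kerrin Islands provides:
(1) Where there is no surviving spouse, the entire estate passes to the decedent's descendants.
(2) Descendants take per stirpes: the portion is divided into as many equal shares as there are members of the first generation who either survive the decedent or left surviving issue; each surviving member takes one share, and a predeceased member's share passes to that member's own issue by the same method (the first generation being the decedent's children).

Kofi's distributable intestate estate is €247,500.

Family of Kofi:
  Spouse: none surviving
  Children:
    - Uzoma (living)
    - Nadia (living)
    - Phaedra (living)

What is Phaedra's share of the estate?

The entire €247,500 passes to the descendants.
That amount (€247,500) is divided into 3 shares of €82,500: Uzoma, Nadia, and Phaedra each take €82,500.

Phaedra receives €82,500.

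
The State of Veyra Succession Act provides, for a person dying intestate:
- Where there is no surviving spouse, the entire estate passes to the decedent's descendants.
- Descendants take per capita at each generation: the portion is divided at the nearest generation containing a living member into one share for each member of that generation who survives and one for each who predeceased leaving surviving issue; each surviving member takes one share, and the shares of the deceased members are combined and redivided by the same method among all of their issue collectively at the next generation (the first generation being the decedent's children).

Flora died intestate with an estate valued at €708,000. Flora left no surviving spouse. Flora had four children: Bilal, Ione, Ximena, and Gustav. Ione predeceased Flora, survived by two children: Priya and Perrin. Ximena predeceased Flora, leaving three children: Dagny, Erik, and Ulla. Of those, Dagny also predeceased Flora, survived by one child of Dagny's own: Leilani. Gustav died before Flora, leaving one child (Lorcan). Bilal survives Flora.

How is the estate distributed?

The entire €708,000 passes to the descendants.
That amount (€708,000) is divided at the children's generation into 4 shares of €177,000. Bilal takes €177,000. The 3 shares of the deceased (Ione, Ximena, and Gustav) are combined into a pool of €531,000.
That pool (€531,000) is divided at the grandchildren's generation into 6 shares of €88,500. Priya, Perrin, Erik, Ulla, and Lorcan each take €88,500. The remaining share for the deceased Dagny (€88,500) is carried to the next generation.
That pool (€88,500) passes entirely to Leilani, the sole taker at the great-grandchildren's generation.

Bilal: €177,000; Priya: €88,500; Perrin: €88,500; Leilani: €88,500; Erik: €88,500; Ulla: €88,500; Lorcan: €88,500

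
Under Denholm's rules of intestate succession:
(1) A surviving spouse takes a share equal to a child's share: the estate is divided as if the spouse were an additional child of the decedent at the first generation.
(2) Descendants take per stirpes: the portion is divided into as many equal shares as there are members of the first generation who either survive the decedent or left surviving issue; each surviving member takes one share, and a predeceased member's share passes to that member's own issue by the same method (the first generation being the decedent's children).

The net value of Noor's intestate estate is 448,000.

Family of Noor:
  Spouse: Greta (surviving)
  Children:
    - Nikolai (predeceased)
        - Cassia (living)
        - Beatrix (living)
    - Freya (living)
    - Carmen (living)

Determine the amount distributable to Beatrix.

Beatrix receives 56,000.

The spouse counts as an additional share at the children's level, so there are 4 primary shares of 112,000. Greta takes one such share (112,000).
The children's combined portion (336,000) is divided into 3 shares of 112,000: Freya and Carmen each take 112,000; Nikolai's 112,000 share passes to Nikolai's issue.
Nikolai's share (112,000) is divided into 2 shares of 56,000: Cassia and Beatrix each take 56,000.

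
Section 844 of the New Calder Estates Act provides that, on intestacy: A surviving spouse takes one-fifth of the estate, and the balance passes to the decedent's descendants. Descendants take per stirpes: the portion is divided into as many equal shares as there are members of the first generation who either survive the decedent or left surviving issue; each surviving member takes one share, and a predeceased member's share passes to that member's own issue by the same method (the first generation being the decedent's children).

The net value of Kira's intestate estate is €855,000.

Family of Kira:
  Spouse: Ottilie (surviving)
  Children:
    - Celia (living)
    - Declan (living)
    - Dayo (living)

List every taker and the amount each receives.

Ottilie: €171,000; Celia: €228,000; Declan: €228,000; Dayo: €228,000

Ottilie takes one-fifth of €855,000 = €171,000. The remaining €684,000 passes to the descendants.
The descendants' portion (€684,000) is divided into 3 shares of €228,000: Celia, Declan, and Dayo each take €228,000.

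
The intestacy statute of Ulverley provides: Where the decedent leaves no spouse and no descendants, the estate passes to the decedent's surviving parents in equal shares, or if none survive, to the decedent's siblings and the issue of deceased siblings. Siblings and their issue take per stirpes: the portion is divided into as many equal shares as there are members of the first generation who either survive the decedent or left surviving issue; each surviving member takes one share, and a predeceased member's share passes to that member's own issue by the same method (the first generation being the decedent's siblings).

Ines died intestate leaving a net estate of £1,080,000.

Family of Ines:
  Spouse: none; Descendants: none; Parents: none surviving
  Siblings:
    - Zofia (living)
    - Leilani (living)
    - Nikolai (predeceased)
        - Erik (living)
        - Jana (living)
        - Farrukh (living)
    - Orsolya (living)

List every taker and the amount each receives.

Zofia: £270,000; Leilani: £270,000; Erik: £90,000; Jana: £90,000; Farrukh: £90,000; Orsolya: £270,000

The entire £1,080,000 passes to the siblings and their issue.
That amount (£1,080,000) is divided into 4 shares of £270,000: Zofia, Leilani, and Orsolya each take £270,000; Nikolai's £270,000 share passes to Nikolai's issue.
Nikolai's share (£270,000) is divided into 3 shares of £90,000: Erik, Jana, and Farrukh each take £90,000.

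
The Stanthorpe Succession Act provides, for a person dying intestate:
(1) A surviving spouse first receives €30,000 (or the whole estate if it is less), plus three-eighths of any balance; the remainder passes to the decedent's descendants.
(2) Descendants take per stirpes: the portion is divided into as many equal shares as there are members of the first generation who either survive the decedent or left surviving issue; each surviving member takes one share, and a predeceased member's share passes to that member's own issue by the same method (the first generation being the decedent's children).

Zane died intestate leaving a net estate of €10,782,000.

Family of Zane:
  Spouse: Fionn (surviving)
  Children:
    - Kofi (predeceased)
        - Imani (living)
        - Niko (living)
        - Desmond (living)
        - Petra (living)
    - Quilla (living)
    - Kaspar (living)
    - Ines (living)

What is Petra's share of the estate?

Petra receives €420,000.

Fionn first takes €30,000, leaving a balance of €10,752,000. Fionn then takes three-eighths of the balance (€4,032,000), for a total of €4,062,000. The remaining €6,720,000 passes to the descendants.
The descendants' portion (€6,720,000) is divided into 4 shares of €1,680,000: Quilla, Kaspar, and Ines each take €1,680,000; Kofi's €1,680,000 share passes to Kofi's issue.
Kofi's share (€1,680,000) is divided into 4 shares of €420,000: Imani, Niko, Desmond, and Petra each take €420,000.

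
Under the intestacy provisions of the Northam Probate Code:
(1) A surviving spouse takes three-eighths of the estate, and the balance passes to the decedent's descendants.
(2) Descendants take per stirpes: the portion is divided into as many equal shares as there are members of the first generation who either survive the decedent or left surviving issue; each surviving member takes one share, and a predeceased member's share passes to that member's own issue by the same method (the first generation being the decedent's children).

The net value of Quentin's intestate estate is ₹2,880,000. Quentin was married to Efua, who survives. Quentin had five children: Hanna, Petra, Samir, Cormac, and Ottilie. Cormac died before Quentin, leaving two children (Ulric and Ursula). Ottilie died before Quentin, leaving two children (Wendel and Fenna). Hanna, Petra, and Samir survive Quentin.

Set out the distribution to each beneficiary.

Efua takes three-eighths of ₹2,880,000 = ₹1,080,000. The remaining ₹1,800,000 passes to the descendants.
The descendants' portion (₹1,800,000) is divided into 5 shares of ₹360,000: Hanna, Petra, and Samir each take ₹360,000; Cormac's ₹360,000 share passes to Cormac's issue; Ottilie's ₹360,000 share passes to Ottilie's issue.
Cormac's share (₹360,000) is divided into 2 shares of ₹180,000: Ulric and Ursula each take ₹180,000.
Ottilie's share (₹360,000) is divided into 2 shares of ₹180,000: Wendel and Fenna each take ₹180,000.

Efua: ₹1,080,000; Hanna: ₹360,000; Petra: ₹360,000; Samir: ₹360,000; Ulric: ₹180,000; Ursula: ₹180,000; Wendel: ₹180,000; Fenna: ₹180,000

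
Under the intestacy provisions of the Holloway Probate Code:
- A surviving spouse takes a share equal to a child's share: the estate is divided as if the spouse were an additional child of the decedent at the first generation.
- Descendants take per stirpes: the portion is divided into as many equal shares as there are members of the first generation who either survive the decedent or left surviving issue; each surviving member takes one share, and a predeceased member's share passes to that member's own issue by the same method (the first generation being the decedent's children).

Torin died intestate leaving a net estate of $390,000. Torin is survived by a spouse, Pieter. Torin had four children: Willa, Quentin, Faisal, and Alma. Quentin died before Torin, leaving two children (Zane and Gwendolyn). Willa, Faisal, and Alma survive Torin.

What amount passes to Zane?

Zane receives $39,000.

The spouse counts as an additional share at the children's level, so there are 5 primary shares of $78,000. Pieter takes one such share ($78,000).
The children's combined portion ($312,000) is divided into 4 shares of $78,000: Willa, Faisal, and Alma each take $78,000; Quentin's $78,000 share passes to Quentin's issue.
Quentin's share ($78,000) is divided into 2 shares of $39,000: Zane and Gwendolyn each take $39,000.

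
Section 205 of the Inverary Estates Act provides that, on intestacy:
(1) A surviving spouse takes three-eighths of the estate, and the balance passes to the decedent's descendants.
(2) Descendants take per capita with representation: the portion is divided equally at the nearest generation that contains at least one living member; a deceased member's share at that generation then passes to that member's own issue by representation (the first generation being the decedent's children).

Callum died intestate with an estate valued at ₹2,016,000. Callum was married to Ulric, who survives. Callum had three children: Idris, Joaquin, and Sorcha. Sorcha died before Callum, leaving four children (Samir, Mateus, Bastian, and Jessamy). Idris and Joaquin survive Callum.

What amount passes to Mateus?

Mateus receives ₹105,000.

Ulric takes three-eighths of ₹2,016,000 = ₹756,000. The remaining ₹1,260,000 passes to the descendants.
The descendants' portion (₹1,260,000) is divided into 3 shares of ₹420,000: Idris and Joaquin each take ₹420,000; Sorcha's ₹420,000 share passes to Sorcha's issue.
Sorcha's share (₹420,000) is divided into 4 shares of ₹105,000: Samir, Mateus, Bastian, and Jessamy each take ₹105,000.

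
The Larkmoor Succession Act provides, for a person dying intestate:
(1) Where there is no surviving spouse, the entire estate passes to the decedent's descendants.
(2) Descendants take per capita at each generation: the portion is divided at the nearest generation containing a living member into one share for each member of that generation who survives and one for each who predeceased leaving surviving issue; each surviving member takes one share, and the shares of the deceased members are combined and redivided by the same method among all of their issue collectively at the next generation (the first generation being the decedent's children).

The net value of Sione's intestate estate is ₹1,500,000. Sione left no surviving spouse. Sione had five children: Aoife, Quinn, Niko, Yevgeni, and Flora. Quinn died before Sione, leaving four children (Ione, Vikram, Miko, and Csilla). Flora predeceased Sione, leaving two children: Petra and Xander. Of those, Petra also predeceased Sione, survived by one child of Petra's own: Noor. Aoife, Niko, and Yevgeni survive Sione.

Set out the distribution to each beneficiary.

Aoife: ₹300,000; Ione: ₹100,000; Vikram: ₹100,000; Miko: ₹100,000; Csilla: ₹100,000; Niko: ₹300,000; Yevgeni: ₹300,000; Noor: ₹100,000; Xander: ₹100,000

The entire ₹1,500,000 passes to the descendants.
That amount (₹1,500,000) is divided at the children's generation into 5 shares of ₹300,000. Aoife, Niko, and Yevgeni each take ₹300,000. The 2 shares of the deceased (Quinn and Flora) are combined into a pool of ₹600,000.
That pool (₹600,000) is divided at the grandchildren's generation into 6 shares of ₹100,000. Ione, Vikram, Miko, Csilla, and Xander each take ₹100,000. The remaining share for the deceased Petra (₹100,000) is carried to the next generation.
That pool (₹100,000) passes entirely to Noor, the sole taker at the great-grandchildren's generation.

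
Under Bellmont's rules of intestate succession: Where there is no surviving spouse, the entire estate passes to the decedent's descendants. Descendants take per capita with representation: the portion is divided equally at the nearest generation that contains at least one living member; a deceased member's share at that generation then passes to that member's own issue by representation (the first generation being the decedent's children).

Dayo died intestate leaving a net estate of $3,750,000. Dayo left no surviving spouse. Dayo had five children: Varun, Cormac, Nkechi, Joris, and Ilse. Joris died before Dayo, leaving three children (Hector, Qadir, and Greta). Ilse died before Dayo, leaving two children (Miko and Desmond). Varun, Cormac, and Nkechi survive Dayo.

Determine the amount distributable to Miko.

The entire $3,750,000 passes to the descendants.
That amount ($3,750,000) is divided into 5 shares of $750,000: Varun, Cormac, and Nkechi each take $750,000; Joris's $750,000 share passes to Joris's issue; Ilse's $750,000 share passes to Ilse's issue.
Joris's share ($750,000) is divided into 3 shares of $250,000: Hector, Qadir, and Greta each take $250,000.
Ilse's share ($750,000) is divided into 2 shares of $375,000: Miko and Desmond each take $375,000.

Miko receives $375,000.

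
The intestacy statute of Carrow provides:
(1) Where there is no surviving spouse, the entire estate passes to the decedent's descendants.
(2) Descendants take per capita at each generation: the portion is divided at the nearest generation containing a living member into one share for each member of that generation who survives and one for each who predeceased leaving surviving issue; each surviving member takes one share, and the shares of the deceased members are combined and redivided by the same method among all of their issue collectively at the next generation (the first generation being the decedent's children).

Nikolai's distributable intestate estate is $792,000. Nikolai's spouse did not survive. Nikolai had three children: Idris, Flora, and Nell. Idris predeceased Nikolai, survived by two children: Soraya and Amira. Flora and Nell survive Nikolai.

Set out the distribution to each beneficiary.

The entire $792,000 passes to the descendants.
That amount ($792,000) is divided at the children's generation into 3 shares of $264,000. Flora and Nell each take $264,000. The remaining share for the deceased Idris ($264,000) is carried to the next generation.
That pool ($264,000) is divided at the grandchildren's generation equally among Soraya and Amira: $132,000 each.

Soraya: $132,000; Amira: $132,000; Flora: $264,000; Nell: $264,000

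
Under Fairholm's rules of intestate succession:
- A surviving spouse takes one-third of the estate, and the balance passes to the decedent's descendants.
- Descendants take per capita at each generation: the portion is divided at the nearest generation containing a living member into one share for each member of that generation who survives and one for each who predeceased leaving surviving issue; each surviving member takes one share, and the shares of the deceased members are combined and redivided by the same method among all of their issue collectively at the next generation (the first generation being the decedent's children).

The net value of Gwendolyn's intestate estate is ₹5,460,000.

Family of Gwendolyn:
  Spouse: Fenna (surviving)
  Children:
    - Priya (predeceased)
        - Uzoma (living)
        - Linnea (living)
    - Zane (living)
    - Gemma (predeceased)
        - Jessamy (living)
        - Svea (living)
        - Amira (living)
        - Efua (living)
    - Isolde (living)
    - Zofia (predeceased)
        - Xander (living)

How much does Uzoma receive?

Uzoma receives ₹312,000.

Fenna takes one-third of ₹5,460,000 = ₹1,820,000. The remaining ₹3,640,000 passes to the descendants.
The descendants' portion (₹3,640,000) is divided at the children's generation into 5 shares of ₹728,000. Zane and Isolde each take ₹728,000. The 3 shares of the deceased (Priya, Gemma, and Zofia) are combined into a pool of ₹2,184,000.
That pool (₹2,184,000) is divided at the grandchildren's generation equally among Uzoma, Linnea, Jessamy, Svea, Amira, Efua, and Xander: ₹312,000 each.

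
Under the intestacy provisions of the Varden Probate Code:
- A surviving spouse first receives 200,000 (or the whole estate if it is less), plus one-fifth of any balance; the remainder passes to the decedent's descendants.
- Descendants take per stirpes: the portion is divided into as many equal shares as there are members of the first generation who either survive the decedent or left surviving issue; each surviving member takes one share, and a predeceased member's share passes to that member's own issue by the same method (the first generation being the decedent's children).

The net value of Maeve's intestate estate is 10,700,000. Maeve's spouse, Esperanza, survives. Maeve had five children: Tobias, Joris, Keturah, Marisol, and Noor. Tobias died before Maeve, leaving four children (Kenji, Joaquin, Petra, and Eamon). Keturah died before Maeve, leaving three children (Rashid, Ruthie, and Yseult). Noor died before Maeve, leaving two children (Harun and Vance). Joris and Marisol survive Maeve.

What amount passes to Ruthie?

Ruthie receives 560,000.

Esperanza first takes 200,000, leaving a balance of 10,500,000. Esperanza then takes one-fifth of the balance (2,100,000), for a total of 2,300,000. The remaining 8,400,000 passes to the descendants.
The descendants' portion (8,400,000) is divided into 5 shares of 1,680,000: Joris and Marisol each take 1,680,000; Tobias's 1,680,000 share passes to Tobias's issue; Keturah's 1,680,000 share passes to Keturah's issue; Noor's 1,680,000 share passes to Noor's issue.
Tobias's share (1,680,000) is divided into 4 shares of 420,000: Kenji, Joaquin, Petra, and Eamon each take 420,000.
Keturah's share (1,680,000) is divided into 3 shares of 560,000: Rashid, Ruthie, and Yseult each take 560,000.
Noor's share (1,680,000) is divided into 2 shares of 840,000: Harun and Vance each take 840,000.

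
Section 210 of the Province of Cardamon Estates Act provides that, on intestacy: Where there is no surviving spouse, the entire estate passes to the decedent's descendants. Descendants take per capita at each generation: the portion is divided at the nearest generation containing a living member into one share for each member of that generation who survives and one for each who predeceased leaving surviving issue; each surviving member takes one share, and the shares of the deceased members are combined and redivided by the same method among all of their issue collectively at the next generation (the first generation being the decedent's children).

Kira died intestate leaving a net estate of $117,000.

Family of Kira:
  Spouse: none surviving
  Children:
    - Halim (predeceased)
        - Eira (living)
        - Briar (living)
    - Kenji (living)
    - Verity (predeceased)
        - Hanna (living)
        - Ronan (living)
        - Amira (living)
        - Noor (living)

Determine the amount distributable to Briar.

The entire $117,000 passes to the descendants.
That amount ($117,000) is divided at the children's generation into 3 shares of $39,000. Kenji takes $39,000. The 2 shares of the deceased (Halim and Verity) are combined into a pool of $78,000.
That pool ($78,000) is divided at the grandchildren's generation equally among Eira, Briar, Hanna, Ronan, Amira, and Noor: $13,000 each.

Briar receives $13,000.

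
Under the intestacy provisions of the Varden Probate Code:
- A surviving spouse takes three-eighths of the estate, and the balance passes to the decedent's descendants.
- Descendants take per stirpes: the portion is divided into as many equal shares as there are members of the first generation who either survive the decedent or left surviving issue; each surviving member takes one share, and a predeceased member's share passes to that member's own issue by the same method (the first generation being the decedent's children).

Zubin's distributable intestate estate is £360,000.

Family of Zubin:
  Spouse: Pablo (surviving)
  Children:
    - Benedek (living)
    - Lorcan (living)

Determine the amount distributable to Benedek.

Benedek receives £112,500.

Pablo takes three-eighths of £360,000 = £135,000. The remaining £225,000 passes to the descendants.
The descendants' portion (£225,000) is divided into 2 shares of £112,500: Benedek and Lorcan each take £112,500.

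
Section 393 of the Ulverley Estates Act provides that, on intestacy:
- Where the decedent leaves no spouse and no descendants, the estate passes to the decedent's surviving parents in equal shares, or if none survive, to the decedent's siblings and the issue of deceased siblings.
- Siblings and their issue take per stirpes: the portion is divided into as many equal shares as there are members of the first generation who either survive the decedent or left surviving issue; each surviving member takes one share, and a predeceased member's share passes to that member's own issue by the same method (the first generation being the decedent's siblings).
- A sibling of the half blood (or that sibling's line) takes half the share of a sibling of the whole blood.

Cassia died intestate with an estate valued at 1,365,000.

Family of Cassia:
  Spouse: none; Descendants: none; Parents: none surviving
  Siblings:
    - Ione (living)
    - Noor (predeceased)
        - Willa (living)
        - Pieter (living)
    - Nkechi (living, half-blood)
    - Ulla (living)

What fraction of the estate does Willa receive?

Willa receives 1/7 of the estate.

The entire 1,365,000 passes to the siblings and their issue.
Counting each half-blood sibling's line as half a unit, there are 7/2 units in 1,365,000, so one unit is 390,000. Whole-blood lines (Ione, Noor, and Ulla) take 390,000 each; half-blood lines (Nkechi) take 195,000 each.
Noor's share (390,000) is divided into 2 shares of 195,000: Willa and Pieter each take 195,000.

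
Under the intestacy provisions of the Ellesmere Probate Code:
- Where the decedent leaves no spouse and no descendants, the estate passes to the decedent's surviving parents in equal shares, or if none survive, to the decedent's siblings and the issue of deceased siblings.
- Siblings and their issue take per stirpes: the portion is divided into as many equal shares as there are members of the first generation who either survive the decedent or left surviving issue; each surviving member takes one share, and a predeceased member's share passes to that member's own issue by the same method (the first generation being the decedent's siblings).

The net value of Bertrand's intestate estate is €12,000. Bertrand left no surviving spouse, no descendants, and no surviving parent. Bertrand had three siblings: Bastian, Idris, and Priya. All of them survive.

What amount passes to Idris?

Idris receives €4,000.

The entire €12,000 passes to the siblings and their issue.
That amount (€12,000) is divided into 3 shares of €4,000: Bastian, Idris, and Priya each take €4,000.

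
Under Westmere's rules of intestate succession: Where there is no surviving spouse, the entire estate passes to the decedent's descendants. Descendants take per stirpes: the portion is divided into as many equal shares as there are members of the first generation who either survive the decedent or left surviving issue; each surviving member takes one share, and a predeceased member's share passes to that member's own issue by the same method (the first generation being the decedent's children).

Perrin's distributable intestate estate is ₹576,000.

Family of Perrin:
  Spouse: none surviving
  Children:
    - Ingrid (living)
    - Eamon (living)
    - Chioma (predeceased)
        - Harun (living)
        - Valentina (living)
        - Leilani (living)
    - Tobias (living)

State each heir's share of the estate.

The entire ₹576,000 passes to the descendants.
That amount (₹576,000) is divided into 4 shares of ₹144,000: Ingrid, Eamon, and Tobias each take ₹144,000; Chioma's ₹144,000 share passes to Chioma's issue.
Chioma's share (₹144,000) is divided into 3 shares of ₹48,000: Harun, Valentina, and Leilani each take ₹48,000.

Ingrid: ₹144,000; Eamon: ₹144,000; Harun: ₹48,000; Valentina: ₹48,000; Leilani: ₹48,000; Tobias: ₹144,000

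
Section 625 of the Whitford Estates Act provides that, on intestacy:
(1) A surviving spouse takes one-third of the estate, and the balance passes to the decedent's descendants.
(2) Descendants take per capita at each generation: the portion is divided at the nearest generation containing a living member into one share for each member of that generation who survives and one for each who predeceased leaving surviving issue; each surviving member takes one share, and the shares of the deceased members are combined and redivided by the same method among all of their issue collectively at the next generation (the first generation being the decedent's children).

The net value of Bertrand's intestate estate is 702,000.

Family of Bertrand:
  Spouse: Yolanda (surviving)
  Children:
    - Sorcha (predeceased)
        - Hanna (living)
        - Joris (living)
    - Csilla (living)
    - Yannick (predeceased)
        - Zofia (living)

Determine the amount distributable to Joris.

Yolanda takes one-third of 702,000 = 234,000. The remaining 468,000 passes to the descendants.
The descendants' portion (468,000) is divided at the children's generation into 3 shares of 156,000. Csilla takes 156,000. The 2 shares of the deceased (Sorcha and Yannick) are combined into a pool of 312,000.
That pool (312,000) is divided at the grandchildren's generation equally among Hanna, Joris, and Zofia: 104,000 each.

Joris receives 104,000.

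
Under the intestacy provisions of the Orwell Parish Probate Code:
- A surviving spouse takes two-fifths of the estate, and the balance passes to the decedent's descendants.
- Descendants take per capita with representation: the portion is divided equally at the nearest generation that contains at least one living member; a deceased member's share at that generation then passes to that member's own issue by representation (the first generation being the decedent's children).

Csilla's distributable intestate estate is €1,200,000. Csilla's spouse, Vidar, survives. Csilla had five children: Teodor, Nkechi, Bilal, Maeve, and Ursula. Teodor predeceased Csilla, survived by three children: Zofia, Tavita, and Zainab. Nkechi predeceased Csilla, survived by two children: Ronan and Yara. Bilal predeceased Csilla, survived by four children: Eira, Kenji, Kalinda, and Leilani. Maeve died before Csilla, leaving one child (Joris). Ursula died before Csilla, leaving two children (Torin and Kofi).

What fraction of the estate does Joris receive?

Joris receives 1/20 of the estate.

Vidar takes two-fifths of €1,200,000 = €480,000. The remaining €720,000 passes to the descendants.
No child survives, so the initial division is made at the grandchildren's generation.
The descendants' portion (€720,000) is divided into 12 shares of €60,000: Zofia, Tavita, Zainab, Ronan, Yara, Eira, Kenji, Kalinda, Leilani, Joris, Torin, and Kofi each take €60,000.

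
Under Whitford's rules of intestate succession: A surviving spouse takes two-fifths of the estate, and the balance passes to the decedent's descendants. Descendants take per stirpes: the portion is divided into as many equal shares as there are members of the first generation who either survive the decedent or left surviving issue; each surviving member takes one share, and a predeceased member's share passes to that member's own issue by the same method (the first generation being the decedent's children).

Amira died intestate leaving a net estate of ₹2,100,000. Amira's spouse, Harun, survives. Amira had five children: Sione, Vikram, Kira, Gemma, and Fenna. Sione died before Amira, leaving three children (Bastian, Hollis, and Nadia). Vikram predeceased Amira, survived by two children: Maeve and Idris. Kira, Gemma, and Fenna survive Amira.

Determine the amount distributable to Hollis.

Hollis receives ₹84,000.

Harun takes two-fifths of ₹2,100,000 = ₹840,000. The remaining ₹1,260,000 passes to the descendants.
The descendants' portion (₹1,260,000) is divided into 5 shares of ₹252,000: Kira, Gemma, and Fenna each take ₹252,000; Sione's ₹252,000 share passes to Sione's issue; Vikram's ₹252,000 share passes to Vikram's issue.
Sione's share (₹252,000) is divided into 3 shares of ₹84,000: Bastian, Hollis, and Nadia each take ₹84,000.
Vikram's share (₹252,000) is divided into 2 shares of ₹126,000: Maeve and Idris each take ₹126,000.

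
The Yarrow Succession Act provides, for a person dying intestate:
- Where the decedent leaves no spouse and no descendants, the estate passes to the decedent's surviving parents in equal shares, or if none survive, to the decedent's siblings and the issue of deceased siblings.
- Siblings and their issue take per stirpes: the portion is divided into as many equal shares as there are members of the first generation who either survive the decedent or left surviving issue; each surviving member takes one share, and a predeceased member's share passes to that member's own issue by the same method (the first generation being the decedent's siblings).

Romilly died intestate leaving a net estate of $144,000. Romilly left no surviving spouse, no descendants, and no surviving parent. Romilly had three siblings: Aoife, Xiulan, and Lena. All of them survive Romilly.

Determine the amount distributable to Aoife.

Aoife receives $48,000.

The entire $144,000 passes to the siblings and their issue.
That amount ($144,000) is divided into 3 shares of $48,000: Aoife, Xiulan, and Lena each take $48,000.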